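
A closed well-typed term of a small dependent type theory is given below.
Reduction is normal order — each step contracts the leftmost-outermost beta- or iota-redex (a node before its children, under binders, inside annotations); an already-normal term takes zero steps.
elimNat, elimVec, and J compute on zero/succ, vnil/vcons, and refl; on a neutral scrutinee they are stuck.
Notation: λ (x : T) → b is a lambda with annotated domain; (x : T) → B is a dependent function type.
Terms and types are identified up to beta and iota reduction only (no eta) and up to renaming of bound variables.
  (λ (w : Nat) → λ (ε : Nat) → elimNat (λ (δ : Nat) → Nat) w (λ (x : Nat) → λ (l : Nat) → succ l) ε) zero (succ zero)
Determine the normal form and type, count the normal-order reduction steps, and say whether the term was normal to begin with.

reduced normal form:
  succ zero
the term's type:
  Nat
normal-order step count: 6
already normal: no
first contracted redex: a beta-redex


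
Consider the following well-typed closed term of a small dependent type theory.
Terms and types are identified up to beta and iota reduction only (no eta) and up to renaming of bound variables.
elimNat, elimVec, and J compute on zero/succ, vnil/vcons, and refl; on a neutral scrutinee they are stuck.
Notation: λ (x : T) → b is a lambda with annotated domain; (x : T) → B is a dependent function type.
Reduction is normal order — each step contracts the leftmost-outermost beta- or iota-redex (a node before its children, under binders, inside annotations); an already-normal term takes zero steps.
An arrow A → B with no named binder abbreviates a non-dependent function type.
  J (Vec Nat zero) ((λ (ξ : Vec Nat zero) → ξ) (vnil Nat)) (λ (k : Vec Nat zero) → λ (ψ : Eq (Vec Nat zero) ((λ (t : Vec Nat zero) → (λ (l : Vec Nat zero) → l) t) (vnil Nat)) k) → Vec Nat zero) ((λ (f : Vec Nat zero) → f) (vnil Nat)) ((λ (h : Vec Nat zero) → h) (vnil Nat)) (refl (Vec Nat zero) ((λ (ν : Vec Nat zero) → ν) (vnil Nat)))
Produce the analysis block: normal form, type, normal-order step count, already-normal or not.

resulting normal form:
  vnil Nat
type:
  Vec Nat zero
steps to reach normal form (normal order): 2
already normal: no
first contracted redex: a J iota-redex


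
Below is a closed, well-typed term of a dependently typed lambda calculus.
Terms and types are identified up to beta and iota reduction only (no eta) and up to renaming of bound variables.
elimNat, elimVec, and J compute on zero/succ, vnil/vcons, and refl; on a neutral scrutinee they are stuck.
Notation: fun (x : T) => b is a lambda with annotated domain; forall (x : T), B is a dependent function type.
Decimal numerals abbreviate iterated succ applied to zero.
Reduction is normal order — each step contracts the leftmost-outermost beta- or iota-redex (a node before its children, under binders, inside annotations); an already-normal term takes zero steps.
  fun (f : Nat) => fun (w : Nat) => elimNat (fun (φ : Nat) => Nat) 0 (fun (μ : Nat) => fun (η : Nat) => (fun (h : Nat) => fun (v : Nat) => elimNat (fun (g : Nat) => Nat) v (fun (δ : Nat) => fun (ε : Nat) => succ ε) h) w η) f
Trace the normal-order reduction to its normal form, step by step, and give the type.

normal-order reduction sequence:
  fun (f : Nat) => fun (w : Nat) => elimNat (fun (φ : Nat) => Nat) 0 (fun (μ : Nat) => fun (η : Nat) => (fun (h : Nat) => fun (v : Nat) => elimNat (fun (g : Nat) => Nat) v (fun (δ : Nat) => fun (ε : Nat) => succ ε) h) w η) f
  ~> fun (f : Nat) => fun (w : Nat) => elimNat (fun (φ : Nat) => Nat) 0 (fun (μ : Nat) => fun (η : Nat) => (fun (h : Nat) => elimNat (fun (v : Nat) => Nat) h (fun (g : Nat) => fun (δ : Nat) => succ δ) w) η) f
  ~> fun (f : Nat) => fun (w : Nat) => elimNat (fun (φ : Nat) => Nat) 0 (fun (μ : Nat) => fun (η : Nat) => elimNat (fun (h : Nat) => Nat) η (fun (v : Nat) => fun (g : Nat) => succ g) w) f
the term's type:
  forall (f : Nat), forall (w : Nat), Nat


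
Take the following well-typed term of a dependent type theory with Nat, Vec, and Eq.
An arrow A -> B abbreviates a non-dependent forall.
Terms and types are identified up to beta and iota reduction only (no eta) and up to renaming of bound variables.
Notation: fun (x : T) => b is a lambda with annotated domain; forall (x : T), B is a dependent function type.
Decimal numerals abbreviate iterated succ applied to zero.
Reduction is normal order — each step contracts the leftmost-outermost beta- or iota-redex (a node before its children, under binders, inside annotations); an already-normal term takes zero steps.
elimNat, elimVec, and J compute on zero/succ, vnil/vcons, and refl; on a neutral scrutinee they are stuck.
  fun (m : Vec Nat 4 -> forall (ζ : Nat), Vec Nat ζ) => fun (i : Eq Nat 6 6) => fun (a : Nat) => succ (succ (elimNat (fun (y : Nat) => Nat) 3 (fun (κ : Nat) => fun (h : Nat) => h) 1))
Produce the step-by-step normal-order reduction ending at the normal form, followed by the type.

normal-order reduction:
  fun (m : Vec Nat 4 -> forall (ζ : Nat), Vec Nat ζ) => fun (i : Eq Nat 6 6) => fun (a : Nat) => succ (succ (elimNat (fun (y : Nat) => Nat) 3 (fun (κ : Nat) => fun (h : Nat) => h) 1))
  ~> fun (m : Vec Nat 4 -> forall (ζ : Nat), Vec Nat ζ) => fun (i : Eq Nat 6 6) => fun (a : Nat) => succ (succ ((fun (y : Nat) => fun (κ : Nat) => κ) 0 (elimNat (fun (h : Nat) => Nat) 3 (fun (t : Nat) => fun (e : Nat) => e) 0)))
  ~> fun (m : Vec Nat 4 -> forall (ζ : Nat), Vec Nat ζ) => fun (i : Eq Nat 6 6) => fun (a : Nat) => succ (succ ((fun (y : Nat) => y) (elimNat (fun (κ : Nat) => Nat) 3 (fun (h : Nat) => fun (t : Nat) => t) 0)))
  ~> fun (m : Vec Nat 4 -> forall (ζ : Nat), Vec Nat ζ) => fun (i : Eq Nat 6 6) => fun (a : Nat) => succ (succ (elimNat (fun (y : Nat) => Nat) 3 (fun (κ : Nat) => fun (h : Nat) => h) 0))
  ~> fun (m : Vec Nat 4 -> forall (ζ : Nat), Vec Nat ζ) => fun (i : Eq Nat 6 6) => fun (a : Nat) => 5
the term's type:
  (Vec Nat 4 -> forall (m : Nat), Vec Nat m) -> Eq Nat 6 6 -> Nat -> Nat


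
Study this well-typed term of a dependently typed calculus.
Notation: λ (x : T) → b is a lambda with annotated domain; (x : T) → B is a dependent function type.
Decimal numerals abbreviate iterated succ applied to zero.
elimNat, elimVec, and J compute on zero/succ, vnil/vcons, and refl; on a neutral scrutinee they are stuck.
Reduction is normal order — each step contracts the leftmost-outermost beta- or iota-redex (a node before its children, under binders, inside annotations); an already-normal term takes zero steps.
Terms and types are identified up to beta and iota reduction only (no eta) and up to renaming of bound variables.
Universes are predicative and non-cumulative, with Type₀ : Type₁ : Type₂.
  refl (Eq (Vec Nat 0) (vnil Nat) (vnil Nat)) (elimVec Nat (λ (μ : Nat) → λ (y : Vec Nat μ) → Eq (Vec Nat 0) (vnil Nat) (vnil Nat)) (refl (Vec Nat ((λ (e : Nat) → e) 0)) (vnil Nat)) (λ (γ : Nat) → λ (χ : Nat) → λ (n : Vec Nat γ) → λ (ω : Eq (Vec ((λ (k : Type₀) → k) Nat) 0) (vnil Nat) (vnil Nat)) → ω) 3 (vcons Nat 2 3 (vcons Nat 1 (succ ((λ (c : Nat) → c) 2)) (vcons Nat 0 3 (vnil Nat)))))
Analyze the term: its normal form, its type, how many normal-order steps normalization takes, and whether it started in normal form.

reduced normal form:
  refl (Eq (Vec Nat 0) (vnil Nat) (vnil Nat)) (refl (Vec Nat 0) (vnil Nat))
the term's type:
  Eq (Eq (Vec Nat 0) (vnil Nat) (vnil Nat)) (refl (Vec Nat 0) (vnil Nat)) (refl (Vec Nat 0) (vnil Nat))
normal-order step count: 17
already normal: no
first redex: an elimVec iota-redex


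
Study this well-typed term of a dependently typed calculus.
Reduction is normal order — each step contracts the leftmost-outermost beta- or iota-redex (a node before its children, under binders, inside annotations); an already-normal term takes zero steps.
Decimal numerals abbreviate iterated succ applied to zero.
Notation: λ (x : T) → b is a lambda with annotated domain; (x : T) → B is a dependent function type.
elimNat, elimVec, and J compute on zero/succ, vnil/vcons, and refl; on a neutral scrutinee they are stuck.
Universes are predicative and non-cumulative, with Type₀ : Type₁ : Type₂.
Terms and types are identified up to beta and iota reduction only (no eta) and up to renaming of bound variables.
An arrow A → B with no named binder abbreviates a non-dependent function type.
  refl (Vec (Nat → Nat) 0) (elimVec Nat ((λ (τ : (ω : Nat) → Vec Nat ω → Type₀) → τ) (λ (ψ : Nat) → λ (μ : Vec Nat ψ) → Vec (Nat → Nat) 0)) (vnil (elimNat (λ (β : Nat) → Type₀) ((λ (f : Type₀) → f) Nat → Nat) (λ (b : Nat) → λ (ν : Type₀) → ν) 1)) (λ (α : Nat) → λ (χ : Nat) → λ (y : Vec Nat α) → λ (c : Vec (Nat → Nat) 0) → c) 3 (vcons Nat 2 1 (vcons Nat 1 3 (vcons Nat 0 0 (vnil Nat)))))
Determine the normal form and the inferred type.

reduced normal form:
  refl (Vec (Nat → Nat) 0) (vnil (Nat → Nat))
inferred type:
  Eq (Vec (Nat → Nat) 0) (vnil (Nat → Nat)) (vnil (Nat → Nat))


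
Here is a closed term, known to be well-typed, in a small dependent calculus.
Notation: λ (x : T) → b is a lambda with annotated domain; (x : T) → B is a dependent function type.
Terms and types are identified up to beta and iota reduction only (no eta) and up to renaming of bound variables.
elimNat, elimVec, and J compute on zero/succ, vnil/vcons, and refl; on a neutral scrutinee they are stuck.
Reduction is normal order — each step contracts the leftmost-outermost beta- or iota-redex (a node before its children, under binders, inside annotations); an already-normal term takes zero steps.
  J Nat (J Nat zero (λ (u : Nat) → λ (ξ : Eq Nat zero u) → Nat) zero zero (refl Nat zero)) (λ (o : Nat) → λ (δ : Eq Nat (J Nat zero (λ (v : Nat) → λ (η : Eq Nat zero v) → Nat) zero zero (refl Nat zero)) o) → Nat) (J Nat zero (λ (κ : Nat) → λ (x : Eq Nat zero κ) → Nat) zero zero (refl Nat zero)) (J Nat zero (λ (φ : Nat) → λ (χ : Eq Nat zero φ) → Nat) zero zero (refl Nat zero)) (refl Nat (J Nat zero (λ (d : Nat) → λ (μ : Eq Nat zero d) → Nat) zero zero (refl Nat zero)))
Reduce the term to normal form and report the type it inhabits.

reduced normal form:
  zero
type:
  Nat


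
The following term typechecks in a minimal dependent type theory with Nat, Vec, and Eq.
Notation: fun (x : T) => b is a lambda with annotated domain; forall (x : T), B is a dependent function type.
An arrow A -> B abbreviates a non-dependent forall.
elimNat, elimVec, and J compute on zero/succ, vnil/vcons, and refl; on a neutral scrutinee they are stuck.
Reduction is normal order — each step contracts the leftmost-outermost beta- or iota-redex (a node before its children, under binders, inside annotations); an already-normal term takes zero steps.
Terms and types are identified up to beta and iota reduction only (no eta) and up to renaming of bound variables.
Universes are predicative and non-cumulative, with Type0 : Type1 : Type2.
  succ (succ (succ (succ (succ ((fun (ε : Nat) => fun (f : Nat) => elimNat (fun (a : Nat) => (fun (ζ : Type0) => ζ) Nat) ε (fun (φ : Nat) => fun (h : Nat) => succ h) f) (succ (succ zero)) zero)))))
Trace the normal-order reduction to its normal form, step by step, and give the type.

reduction (normal order):
  succ (succ (succ (succ (succ ((fun (ε : Nat) => fun (f : Nat) => elimNat (fun (a : Nat) => (fun (ζ : Type0) => ζ) Nat) ε (fun (φ : Nat) => fun (h : Nat) => succ h) f) (succ (succ zero)) zero)))))
  ~> succ (succ (succ (succ (succ ((fun (ε : Nat) => elimNat (fun (f : Nat) => (fun (a : Type0) => a) Nat) (succ (succ zero)) (fun (ζ : Nat) => fun (φ : Nat) => succ φ) ε) zero)))))
  ~> succ (succ (succ (succ (succ (elimNat (fun (ε : Nat) => (fun (f : Type0) => f) Nat) (succ (succ zero)) (fun (a : Nat) => fun (ζ : Nat) => succ ζ) zero)))))
  ~> succ (succ (succ (succ (succ (succ (succ zero))))))
type:
  Nat


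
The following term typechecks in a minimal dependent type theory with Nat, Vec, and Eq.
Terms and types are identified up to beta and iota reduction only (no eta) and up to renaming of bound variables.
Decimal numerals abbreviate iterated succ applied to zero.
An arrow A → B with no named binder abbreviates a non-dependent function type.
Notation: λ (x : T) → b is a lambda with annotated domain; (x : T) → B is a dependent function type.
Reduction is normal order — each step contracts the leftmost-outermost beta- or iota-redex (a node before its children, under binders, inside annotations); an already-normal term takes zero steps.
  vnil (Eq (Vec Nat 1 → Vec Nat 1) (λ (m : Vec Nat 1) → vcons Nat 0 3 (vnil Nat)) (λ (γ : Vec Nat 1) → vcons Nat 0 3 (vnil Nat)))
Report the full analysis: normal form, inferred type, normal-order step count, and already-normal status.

reduced normal form:
  vnil (Eq (Vec Nat 1 → Vec Nat 1) (λ (m : Vec Nat 1) → vcons Nat 0 3 (vnil Nat)) (λ (γ : Vec Nat 1) → vcons Nat 0 3 (vnil Nat)))
the term's type:
  Vec (Eq (Vec Nat 1 → Vec Nat 1) (λ (m : Vec Nat 1) → vcons Nat 0 3 (vnil Nat)) (λ (γ : Vec Nat 1) → vcons Nat 0 3 (vnil Nat))) 0
reduction steps (normal order): 0
started in normal form: yes


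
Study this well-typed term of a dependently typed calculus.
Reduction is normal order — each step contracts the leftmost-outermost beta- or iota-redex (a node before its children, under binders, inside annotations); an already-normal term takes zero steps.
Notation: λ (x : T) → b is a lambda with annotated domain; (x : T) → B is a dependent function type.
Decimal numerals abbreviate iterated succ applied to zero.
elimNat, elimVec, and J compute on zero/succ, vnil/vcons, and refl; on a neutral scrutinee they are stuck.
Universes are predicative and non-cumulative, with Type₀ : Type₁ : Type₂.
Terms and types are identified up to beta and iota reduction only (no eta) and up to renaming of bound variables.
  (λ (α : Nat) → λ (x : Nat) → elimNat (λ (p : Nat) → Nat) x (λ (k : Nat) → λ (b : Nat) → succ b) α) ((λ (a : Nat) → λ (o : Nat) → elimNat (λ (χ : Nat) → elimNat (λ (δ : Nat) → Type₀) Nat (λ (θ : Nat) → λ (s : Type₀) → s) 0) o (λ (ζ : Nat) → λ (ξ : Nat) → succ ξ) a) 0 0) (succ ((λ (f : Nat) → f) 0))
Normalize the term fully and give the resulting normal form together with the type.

resulting normal form:
  1
inferred type:
  Nat


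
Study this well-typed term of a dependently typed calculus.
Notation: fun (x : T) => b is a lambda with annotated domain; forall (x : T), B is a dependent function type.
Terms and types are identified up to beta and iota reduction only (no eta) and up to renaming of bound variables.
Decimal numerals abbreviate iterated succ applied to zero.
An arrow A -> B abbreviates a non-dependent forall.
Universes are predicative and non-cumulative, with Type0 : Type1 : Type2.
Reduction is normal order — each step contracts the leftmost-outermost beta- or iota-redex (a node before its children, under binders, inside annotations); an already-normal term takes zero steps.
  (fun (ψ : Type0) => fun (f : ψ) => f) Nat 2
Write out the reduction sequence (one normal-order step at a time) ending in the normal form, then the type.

normal-order reduction:
  (fun (ψ : Type0) => fun (f : ψ) => f) Nat 2
  ~> (fun (ψ : Nat) => ψ) 2
  ~> 2
type:
  Nat


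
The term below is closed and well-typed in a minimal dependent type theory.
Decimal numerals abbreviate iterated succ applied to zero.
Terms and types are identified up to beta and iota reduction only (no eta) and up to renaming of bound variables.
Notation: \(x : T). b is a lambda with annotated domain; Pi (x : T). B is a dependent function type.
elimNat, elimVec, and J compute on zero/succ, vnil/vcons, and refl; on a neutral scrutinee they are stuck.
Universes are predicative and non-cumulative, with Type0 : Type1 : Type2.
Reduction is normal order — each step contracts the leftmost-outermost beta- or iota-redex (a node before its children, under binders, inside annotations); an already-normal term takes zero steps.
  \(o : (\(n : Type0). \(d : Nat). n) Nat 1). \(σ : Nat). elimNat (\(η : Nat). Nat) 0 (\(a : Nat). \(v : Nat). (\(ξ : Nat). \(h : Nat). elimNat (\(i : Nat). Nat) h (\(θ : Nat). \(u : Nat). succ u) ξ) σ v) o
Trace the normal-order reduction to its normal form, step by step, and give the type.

reduction (normal order):
  \(o : (\(n : Type0). \(d : Nat). n) Nat 1). \(σ : Nat). elimNat (\(η : Nat). Nat) 0 (\(a : Nat). \(v : Nat). (\(ξ : Nat). \(h : Nat). elimNat (\(i : Nat). Nat) h (\(θ : Nat). \(u : Nat). succ u) ξ) σ v) o
  ~> \(o : (\(n : Nat). Nat) 1). \(d : Nat). elimNat (\(σ : Nat). Nat) 0 (\(η : Nat). \(a : Nat). (\(v : Nat). \(ξ : Nat). elimNat (\(h : Nat). Nat) ξ (\(i : Nat). \(θ : Nat). succ θ) v) d a) o
  ~> \(o : Nat). \(n : Nat). elimNat (\(d : Nat). Nat) 0 (\(σ : Nat). \(η : Nat). (\(a : Nat). \(v : Nat). elimNat (\(ξ : Nat). Nat) v (\(h : Nat). \(i : Nat). succ i) a) n η) o
  ~> \(o : Nat). \(n : Nat). elimNat (\(d : Nat). Nat) 0 (\(σ : Nat). \(η : Nat). (\(a : Nat). elimNat (\(v : Nat). Nat) a (\(ξ : Nat). \(h : Nat). succ h) n) η) o
  ~> \(o : Nat). \(n : Nat). elimNat (\(d : Nat). Nat) 0 (\(σ : Nat). \(η : Nat). elimNat (\(a : Nat). Nat) η (\(v : Nat). \(ξ : Nat). succ ξ) n) o
the term's type:
  Pi (o : Nat). Pi (n : Nat). Nat


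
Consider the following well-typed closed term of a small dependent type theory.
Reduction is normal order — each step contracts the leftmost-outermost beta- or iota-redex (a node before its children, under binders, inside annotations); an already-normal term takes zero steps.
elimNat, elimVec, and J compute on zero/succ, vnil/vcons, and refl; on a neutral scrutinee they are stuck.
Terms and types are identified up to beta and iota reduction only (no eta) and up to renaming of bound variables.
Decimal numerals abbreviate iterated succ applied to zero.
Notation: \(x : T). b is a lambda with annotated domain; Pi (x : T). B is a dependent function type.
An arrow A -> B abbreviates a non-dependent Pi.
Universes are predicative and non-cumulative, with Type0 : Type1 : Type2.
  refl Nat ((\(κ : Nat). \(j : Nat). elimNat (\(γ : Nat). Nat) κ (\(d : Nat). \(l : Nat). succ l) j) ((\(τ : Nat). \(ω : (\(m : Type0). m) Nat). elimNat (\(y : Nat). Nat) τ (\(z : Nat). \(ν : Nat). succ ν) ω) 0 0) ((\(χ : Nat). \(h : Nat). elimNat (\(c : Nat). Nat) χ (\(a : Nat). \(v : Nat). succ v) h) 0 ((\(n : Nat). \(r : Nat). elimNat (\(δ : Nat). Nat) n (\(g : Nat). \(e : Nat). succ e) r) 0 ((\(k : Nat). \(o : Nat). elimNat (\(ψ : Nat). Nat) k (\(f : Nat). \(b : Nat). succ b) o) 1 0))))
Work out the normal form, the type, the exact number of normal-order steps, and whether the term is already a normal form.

reduced normal form:
  refl Nat 1
type:
  Eq Nat 1 1
steps to reach normal form (normal order): 24
started in normal form: no
first redex: a beta-redex


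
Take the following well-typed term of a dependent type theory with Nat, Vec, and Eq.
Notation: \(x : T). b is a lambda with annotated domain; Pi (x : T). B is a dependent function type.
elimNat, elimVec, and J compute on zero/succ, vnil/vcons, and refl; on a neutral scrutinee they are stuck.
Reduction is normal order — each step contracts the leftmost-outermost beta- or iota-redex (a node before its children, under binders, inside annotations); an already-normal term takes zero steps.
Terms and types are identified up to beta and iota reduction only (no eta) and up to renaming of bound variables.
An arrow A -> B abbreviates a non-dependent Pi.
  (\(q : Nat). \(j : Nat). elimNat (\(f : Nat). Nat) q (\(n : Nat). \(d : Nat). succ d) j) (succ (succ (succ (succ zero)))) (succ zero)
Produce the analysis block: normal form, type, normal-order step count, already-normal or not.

reduced normal form:
  succ (succ (succ (succ (succ zero))))
type:
  Nat
reduction steps (normal order): 6
term was already normal: no
first contracted redex: a beta-redex


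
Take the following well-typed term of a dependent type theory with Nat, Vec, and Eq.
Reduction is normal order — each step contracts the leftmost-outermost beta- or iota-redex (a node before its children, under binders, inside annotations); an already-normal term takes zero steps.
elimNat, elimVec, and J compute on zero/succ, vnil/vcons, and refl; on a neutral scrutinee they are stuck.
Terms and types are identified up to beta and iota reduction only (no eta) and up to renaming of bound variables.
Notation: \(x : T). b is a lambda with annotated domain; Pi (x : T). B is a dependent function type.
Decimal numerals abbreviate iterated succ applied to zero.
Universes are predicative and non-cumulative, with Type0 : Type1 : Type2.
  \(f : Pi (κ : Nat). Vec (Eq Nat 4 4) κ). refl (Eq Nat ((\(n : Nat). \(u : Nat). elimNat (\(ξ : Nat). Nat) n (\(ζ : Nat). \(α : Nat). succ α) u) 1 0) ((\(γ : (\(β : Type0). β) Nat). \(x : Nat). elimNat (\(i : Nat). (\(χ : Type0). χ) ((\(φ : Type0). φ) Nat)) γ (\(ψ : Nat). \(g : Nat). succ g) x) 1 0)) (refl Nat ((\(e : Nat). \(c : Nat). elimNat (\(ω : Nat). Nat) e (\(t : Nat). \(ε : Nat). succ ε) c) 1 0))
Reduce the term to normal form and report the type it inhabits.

normal form:
  \(f : Pi (κ : Nat). Vec (Eq Nat 4 4) κ). refl (Eq Nat 1 1) (refl Nat 1)
inferred type:
  Pi (f : Pi (κ : Nat). Vec (Eq Nat 4 4) κ). Eq (Eq Nat 1 1) (refl Nat 1) (refl Nat 1)
observation: reduction starts at a beta-redex, and 9 normal-order steps reach the normal form.


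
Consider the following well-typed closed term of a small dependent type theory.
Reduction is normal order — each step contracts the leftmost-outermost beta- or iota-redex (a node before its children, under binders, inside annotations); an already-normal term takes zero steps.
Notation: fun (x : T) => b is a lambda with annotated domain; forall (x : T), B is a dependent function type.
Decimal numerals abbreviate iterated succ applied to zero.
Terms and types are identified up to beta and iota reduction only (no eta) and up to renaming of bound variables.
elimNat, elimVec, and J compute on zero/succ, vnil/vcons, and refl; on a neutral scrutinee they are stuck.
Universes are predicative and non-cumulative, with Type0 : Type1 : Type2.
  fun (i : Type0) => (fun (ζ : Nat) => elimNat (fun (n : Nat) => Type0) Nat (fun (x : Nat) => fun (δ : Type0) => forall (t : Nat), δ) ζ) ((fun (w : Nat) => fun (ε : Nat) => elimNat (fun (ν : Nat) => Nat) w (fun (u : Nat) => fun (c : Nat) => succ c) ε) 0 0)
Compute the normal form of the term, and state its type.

normal form:
  fun (i : Type0) => Nat
the term's type:
  forall (i : Type0), Type0


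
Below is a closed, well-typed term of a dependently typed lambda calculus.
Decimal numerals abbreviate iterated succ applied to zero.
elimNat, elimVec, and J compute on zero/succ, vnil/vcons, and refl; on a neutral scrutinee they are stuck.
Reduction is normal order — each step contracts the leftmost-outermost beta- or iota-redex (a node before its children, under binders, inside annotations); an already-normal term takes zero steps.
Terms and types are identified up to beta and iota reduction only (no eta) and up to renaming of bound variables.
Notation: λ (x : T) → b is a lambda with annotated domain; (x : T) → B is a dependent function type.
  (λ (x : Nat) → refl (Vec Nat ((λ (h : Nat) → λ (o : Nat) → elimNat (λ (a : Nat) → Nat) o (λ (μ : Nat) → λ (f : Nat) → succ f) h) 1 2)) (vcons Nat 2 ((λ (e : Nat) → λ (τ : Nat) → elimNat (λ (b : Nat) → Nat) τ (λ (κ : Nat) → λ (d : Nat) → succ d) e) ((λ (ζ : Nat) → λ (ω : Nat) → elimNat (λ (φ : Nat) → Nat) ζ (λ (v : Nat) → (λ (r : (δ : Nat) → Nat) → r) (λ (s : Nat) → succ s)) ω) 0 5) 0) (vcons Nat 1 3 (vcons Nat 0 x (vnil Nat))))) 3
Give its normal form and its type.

normal form:
  refl (Vec Nat 3) (vcons Nat 2 5 (vcons Nat 1 3 (vcons Nat 0 3 (vnil Nat))))
the term's type:
  Eq (Vec Nat 3) (vcons Nat 2 5 (vcons Nat 1 3 (vcons Nat 0 3 (vnil Nat)))) (vcons Nat 2 5 (vcons Nat 1 3 (vcons Nat 0 3 (vnil Nat))))
observation: contracting a beta-redex first, the term normalizes in 48 steps.


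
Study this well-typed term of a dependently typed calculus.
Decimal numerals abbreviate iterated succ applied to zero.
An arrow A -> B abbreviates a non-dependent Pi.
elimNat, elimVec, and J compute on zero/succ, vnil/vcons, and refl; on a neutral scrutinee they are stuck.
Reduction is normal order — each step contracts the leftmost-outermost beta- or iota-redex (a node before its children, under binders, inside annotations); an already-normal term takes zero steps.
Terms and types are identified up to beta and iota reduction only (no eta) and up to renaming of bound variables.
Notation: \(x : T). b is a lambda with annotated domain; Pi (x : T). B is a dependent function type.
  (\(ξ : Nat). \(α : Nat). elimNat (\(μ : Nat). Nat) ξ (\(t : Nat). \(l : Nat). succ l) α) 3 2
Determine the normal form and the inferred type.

normal form:
  5
type:
  Nat
observation: the first redex contracted is a beta-redex; the normal form is reached in 9 normal-order steps.


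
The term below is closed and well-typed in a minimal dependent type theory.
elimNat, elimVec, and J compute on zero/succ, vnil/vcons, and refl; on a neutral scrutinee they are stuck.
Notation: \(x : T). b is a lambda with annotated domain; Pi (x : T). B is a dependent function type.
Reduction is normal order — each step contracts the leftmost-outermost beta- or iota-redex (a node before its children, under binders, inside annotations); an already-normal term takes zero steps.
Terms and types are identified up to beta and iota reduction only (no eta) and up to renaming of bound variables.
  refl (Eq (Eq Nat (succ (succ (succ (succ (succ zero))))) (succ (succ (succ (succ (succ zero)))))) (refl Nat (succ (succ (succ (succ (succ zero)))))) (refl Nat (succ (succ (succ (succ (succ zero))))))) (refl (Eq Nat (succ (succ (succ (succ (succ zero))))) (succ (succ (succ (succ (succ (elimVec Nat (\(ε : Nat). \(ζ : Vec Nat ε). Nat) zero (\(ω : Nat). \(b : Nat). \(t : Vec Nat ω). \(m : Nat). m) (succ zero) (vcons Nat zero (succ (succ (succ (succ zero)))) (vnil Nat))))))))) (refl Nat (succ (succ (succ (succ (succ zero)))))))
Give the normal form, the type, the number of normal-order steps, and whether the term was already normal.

reduced normal form:
  refl (Eq (Eq Nat (succ (succ (succ (succ (succ zero))))) (succ (succ (succ (succ (succ zero)))))) (refl Nat (succ (succ (succ (succ (succ zero)))))) (refl Nat (succ (succ (succ (succ (succ zero))))))) (refl (Eq Nat (succ (succ (succ (succ (succ zero))))) (succ (succ (succ (succ (succ zero)))))) (refl Nat (succ (succ (succ (succ (succ zero)))))))
type:
  Eq (Eq (Eq Nat (succ (succ (succ (succ (succ zero))))) (succ (succ (succ (succ (succ zero)))))) (refl Nat (succ (succ (succ (succ (succ zero)))))) (refl Nat (succ (succ (succ (succ (succ zero))))))) (refl (Eq Nat (succ (succ (succ (succ (succ zero))))) (succ (succ (succ (succ (succ zero)))))) (refl Nat (succ (succ (succ (succ (succ zero))))))) (refl (Eq Nat (succ (succ (succ (succ (succ zero))))) (succ (succ (succ (succ (succ zero)))))) (refl Nat (succ (succ (succ (succ (succ zero)))))))
normal-order step count: 6
started in normal form: no
first contracted redex: an elimVec iota-redex


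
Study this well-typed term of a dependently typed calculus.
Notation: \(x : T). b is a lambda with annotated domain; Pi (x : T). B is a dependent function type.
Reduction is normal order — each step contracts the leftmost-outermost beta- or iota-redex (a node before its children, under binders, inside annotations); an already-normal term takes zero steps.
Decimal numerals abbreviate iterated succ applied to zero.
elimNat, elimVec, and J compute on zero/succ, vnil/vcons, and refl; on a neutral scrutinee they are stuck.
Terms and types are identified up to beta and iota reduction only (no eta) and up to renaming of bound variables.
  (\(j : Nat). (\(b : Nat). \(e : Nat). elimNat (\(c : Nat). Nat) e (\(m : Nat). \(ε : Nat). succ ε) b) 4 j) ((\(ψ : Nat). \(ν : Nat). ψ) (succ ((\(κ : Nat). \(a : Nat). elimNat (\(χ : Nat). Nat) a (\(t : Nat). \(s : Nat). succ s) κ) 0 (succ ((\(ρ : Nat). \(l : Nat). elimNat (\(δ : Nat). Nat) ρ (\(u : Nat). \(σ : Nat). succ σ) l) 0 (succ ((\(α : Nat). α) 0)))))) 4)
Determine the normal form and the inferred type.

normal form:
  7
the term's type:
  Nat


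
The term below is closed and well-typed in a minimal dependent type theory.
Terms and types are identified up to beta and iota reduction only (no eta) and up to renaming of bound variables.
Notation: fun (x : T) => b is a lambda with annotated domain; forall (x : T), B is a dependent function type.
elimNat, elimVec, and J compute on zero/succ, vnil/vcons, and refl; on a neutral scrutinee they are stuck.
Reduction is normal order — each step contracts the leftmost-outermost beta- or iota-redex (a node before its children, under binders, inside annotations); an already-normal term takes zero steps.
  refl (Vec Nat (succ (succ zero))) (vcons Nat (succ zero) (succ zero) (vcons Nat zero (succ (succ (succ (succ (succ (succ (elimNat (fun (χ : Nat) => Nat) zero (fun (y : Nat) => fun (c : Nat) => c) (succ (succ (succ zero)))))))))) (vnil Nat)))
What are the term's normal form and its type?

resulting normal form:
  refl (Vec Nat (succ (succ zero))) (vcons Nat (succ zero) (succ zero) (vcons Nat zero (succ (succ (succ (succ (succ (succ zero)))))) (vnil Nat)))
the term's type:
  Eq (Vec Nat (succ (succ zero))) (vcons Nat (succ zero) (succ zero) (vcons Nat zero (succ (succ (succ (succ (succ (succ zero)))))) (vnil Nat))) (vcons Nat (succ zero) (succ zero) (vcons Nat zero (succ (succ (succ (succ (succ (succ zero)))))) (vnil Nat)))


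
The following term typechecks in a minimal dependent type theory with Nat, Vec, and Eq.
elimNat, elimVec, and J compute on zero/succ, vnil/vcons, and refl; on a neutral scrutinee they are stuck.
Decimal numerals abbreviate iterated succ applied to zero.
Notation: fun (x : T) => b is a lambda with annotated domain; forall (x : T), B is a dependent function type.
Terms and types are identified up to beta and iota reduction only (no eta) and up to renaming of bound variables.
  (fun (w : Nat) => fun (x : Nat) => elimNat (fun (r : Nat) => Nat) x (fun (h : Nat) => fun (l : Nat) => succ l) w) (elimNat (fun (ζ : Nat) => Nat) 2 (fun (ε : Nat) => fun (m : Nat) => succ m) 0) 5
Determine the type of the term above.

inferred type:
  Nat


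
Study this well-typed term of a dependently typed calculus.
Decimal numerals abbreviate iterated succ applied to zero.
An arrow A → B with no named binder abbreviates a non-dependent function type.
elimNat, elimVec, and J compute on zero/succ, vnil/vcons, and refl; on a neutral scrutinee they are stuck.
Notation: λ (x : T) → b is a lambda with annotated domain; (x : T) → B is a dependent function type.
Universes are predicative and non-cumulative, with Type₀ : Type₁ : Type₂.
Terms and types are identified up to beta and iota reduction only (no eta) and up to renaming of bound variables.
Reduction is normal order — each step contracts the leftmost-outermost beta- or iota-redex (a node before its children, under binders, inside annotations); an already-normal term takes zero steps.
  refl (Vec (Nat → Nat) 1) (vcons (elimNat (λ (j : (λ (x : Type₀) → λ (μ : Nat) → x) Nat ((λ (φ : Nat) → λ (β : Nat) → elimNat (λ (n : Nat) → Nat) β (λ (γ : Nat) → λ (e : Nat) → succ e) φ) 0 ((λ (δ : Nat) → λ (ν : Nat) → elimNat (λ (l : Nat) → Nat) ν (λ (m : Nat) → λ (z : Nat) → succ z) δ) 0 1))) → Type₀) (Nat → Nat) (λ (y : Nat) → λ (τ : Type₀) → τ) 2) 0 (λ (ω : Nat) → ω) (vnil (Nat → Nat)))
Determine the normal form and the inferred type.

reduced normal form:
  refl (Vec (Nat → Nat) 1) (vcons (Nat → Nat) 0 (λ (j : Nat) → j) (vnil (Nat → Nat)))
type:
  Eq (Vec (Nat → Nat) 1) (vcons (Nat → Nat) 0 (λ (j : Nat) → j) (vnil (Nat → Nat))) (vcons (Nat → Nat) 0 (λ (x : Nat) → x) (vnil (Nat → Nat)))


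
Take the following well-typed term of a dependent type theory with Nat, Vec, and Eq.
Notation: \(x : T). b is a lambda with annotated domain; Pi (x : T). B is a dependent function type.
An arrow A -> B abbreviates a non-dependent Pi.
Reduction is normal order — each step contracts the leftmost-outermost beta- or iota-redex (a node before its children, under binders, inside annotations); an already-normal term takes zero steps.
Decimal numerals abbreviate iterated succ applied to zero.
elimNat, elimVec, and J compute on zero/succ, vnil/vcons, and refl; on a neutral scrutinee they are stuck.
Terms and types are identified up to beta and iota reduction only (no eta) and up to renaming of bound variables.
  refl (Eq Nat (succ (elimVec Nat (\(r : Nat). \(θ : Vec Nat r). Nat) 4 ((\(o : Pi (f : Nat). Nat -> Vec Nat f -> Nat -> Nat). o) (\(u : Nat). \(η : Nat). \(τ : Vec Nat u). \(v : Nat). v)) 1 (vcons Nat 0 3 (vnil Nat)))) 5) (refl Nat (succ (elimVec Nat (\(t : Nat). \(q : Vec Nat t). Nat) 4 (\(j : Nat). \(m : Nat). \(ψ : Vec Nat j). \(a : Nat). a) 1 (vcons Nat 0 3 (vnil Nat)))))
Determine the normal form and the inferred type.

reduced normal form:
  refl (Eq Nat 5 5) (refl Nat 5)
the term's type:
  Eq (Eq Nat 5 5) (refl Nat 5) (refl Nat 5)
observation: 13 normal-order steps normalize the term, beginning with an elimVec iota-redex.


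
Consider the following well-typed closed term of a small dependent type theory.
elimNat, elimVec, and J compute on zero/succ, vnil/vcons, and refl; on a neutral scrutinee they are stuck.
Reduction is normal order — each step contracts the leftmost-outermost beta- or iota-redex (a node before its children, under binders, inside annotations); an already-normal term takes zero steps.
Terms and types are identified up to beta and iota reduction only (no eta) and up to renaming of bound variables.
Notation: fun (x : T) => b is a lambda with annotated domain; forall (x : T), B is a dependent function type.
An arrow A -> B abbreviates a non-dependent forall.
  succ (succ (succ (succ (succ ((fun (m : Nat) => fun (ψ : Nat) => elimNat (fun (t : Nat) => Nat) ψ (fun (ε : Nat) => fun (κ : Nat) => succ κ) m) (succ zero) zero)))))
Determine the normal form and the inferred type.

normal form:
  succ (succ (succ (succ (succ (succ zero)))))
the term's type:
  Nat


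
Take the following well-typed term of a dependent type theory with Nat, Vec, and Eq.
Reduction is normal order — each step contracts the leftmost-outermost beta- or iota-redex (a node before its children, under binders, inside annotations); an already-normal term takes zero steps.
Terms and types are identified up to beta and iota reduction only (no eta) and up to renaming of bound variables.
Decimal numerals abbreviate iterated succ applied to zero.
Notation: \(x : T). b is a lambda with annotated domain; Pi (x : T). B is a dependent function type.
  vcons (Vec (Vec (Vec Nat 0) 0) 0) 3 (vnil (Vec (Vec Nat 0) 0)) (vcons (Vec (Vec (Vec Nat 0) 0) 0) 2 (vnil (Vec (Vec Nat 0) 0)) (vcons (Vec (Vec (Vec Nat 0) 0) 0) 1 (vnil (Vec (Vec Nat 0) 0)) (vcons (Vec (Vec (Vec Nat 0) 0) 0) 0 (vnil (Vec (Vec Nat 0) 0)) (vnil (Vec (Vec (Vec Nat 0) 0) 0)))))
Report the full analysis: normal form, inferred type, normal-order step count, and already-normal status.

resulting normal form:
  vcons (Vec (Vec (Vec Nat 0) 0) 0) 3 (vnil (Vec (Vec Nat 0) 0)) (vcons (Vec (Vec (Vec Nat 0) 0) 0) 2 (vnil (Vec (Vec Nat 0) 0)) (vcons (Vec (Vec (Vec Nat 0) 0) 0) 1 (vnil (Vec (Vec Nat 0) 0)) (vcons (Vec (Vec (Vec Nat 0) 0) 0) 0 (vnil (Vec (Vec Nat 0) 0)) (vnil (Vec (Vec (Vec Nat 0) 0) 0)))))
inferred type:
  Vec (Vec (Vec (Vec Nat 0) 0) 0) 4
normal-order step count: 0
started in normal form: yes


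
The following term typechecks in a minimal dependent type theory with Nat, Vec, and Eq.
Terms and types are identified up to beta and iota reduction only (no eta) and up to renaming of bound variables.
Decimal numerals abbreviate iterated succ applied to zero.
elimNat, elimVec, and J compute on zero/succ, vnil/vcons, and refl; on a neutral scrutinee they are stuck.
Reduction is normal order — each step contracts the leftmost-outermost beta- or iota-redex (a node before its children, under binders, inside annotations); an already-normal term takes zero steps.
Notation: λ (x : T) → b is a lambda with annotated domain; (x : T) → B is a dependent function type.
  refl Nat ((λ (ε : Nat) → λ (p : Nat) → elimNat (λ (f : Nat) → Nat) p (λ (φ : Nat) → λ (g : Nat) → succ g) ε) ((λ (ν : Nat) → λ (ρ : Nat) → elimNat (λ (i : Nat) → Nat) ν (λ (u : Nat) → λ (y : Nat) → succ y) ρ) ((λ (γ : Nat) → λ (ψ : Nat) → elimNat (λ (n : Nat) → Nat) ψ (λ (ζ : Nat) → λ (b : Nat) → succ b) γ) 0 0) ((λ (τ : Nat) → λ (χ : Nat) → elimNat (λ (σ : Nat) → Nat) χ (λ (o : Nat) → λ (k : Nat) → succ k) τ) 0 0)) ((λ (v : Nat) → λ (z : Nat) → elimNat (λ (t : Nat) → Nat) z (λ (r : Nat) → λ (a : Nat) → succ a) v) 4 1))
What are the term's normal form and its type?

reduced normal form:
  refl Nat 5
type:
  Eq Nat 5 5
observation: contracting a beta-redex first, the term normalizes in 27 steps.


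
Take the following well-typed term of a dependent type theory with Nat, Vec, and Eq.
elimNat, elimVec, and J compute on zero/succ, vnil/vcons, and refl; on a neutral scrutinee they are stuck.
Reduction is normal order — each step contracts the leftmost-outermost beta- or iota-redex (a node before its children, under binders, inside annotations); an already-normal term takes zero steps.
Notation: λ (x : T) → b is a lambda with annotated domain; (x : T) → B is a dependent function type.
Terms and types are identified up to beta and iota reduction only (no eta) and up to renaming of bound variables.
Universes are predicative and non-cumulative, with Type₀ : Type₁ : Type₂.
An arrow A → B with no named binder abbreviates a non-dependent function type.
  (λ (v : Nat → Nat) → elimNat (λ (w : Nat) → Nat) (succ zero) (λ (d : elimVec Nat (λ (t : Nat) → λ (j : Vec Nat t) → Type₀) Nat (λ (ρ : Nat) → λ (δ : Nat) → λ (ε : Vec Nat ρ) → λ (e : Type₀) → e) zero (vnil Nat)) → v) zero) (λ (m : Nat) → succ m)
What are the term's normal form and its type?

resulting normal form:
  succ zero
inferred type:
  Nat
observation: 2 normal-order steps normalize the term, beginning with a beta-redex.


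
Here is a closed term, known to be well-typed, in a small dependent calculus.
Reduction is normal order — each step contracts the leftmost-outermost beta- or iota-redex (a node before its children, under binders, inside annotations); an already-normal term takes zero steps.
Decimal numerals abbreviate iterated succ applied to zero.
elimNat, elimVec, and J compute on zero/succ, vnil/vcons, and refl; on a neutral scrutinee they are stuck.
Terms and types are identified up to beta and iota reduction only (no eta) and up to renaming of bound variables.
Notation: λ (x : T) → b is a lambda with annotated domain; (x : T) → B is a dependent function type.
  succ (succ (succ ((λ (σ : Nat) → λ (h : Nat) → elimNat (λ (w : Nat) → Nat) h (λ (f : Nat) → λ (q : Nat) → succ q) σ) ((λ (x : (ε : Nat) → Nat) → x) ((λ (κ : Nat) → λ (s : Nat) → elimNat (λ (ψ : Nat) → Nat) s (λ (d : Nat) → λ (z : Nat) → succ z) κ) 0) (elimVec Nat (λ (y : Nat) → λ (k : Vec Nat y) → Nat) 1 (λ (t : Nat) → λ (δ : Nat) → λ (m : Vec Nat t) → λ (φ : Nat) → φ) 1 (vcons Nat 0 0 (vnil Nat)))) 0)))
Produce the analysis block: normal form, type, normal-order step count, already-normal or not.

normal form:
  4
the term's type:
  Nat
normal-order step count: 16
already normal: no
first redex: a beta-redex


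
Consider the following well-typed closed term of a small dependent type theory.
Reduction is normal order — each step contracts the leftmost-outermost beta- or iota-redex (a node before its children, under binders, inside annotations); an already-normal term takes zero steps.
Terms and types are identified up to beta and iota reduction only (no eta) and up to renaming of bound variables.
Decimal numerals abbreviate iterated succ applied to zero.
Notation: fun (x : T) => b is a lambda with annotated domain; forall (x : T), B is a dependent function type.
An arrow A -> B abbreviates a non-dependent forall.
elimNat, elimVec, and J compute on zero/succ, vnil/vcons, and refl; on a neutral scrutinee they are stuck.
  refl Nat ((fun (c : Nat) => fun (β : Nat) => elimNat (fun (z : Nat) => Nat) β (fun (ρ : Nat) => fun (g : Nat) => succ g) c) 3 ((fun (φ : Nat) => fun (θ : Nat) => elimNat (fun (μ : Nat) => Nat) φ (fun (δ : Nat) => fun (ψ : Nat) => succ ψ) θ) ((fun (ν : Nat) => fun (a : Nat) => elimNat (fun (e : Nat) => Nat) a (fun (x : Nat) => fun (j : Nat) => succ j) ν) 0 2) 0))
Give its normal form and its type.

reduced normal form:
  refl Nat 5
type:
  Eq Nat 5 5
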